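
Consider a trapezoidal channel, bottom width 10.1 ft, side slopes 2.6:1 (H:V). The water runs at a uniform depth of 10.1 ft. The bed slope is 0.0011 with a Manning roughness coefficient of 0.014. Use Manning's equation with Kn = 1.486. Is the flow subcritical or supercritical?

subcritical

With bottom width b = 10.1 ft and side slope z = 2.6: A = (b + zy)y = (10.1 + 2.6×10.1)×10.1 = 367.2 ft²; P = b + 2y√(1+z²) = 10.1 + 2×10.1×2.786 = 66.37 ft.
Hydraulic radius R = A/P = 367.2/66.37 = 5.533 ft.
V = (1.486/n) R^(2/3) √S = (1.486/0.014) × 5.533^(2/3) × √0.0011 = 11.01 ft/s. Hydraulic depth D_h = A/T = 367.2/62.62 = 5.865 ft.
Froude number Fr = V/√(g·D_h) = 11.01/√(32.2×5.865) = 0.801, which is less than 1, so the flow is subcritical.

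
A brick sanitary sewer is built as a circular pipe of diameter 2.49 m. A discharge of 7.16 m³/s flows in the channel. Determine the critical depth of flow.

At critical depth, Q² T / (g A³) = 1, i.e. A³/T = Q²/g = 7.16²/9.81 = 5.226.
At y = 1.32 m: A³/T = 7.248 — high.
At y = 1.21 m: A³/T = 5.198 — ≈ 5.226.

y_c = 1.21 m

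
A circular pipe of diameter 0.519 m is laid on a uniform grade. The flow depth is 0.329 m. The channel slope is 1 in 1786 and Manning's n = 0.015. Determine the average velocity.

For a circular section of diameter D = 0.519 m at depth y = 0.329 m, the central angle is θ = 2 arccos(1 − 2y/D) = 3.684 rad. Then A = (D²/8)(θ − sin θ) = 0.1414 m² and P = Dθ/2 = 0.956 m.
Hydraulic radius R = A/P = 0.1414/0.956 = 0.1479 m.
From Manning's equation, V = (1/n) R^(2/3) S^(1/2) = (1/0.015) × 0.1479^(2/3) × 0.0005599^(1/2) = 0.441 m/s.

V = 0.441 m/s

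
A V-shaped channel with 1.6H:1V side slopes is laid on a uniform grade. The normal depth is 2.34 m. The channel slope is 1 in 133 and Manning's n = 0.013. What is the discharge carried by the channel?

For a triangular section with side slope z = 1.6: A = zy² = 1.6×2.34² = 8.761 m²; P = 2y√(1+z²) = 2×2.34×1.887 = 8.83 m.
Hydraulic radius R = A/P = 8.761/8.83 = 0.9922 m.
Manning's equation: Q = (1/n) A R^(2/3) S^(1/2) = (1/0.013) × 8.761 × 0.9922^(2/3) × 0.007519^(1/2) = 58.1 m³/s.

Q = 58.1 m³/s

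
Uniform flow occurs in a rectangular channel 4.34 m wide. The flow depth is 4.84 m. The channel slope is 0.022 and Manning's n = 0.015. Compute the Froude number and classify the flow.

Flow area A = b·y = 4.34 × 4.84 = 21.01 m². Wetted perimeter P = b + 2y = 4.34 + 2×4.84 = 14.02 m.
Hydraulic radius R = A/P = 21.01/14.02 = 1.498 m.
V = (1/n) R^(2/3) √S = (1/0.015) × 1.498^(2/3) × √0.022 = 12.95 m/s. Hydraulic depth D_h = A/T = 21.01/4.34 = 4.84 m.
Froude number Fr = V/√(g·D_h) = 12.95/√(9.81×4.84) = 1.88, which is greater than 1, so the flow is supercritical.

supercritical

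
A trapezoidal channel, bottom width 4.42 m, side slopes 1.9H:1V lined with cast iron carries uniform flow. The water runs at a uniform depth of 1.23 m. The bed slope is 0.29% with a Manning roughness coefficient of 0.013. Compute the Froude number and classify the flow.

supercritical

With bottom width b = 4.42 m and side slope z = 1.9: A = (b + zy)y = (4.42 + 1.9×1.23)×1.23 = 8.311 m²; P = b + 2y√(1+z²) = 4.42 + 2×1.23×2.147 = 9.702 m.
Hydraulic radius R = A/P = 8.311/9.702 = 0.8567 m.
V = (1/n) R^(2/3) √S = (1/0.013) × 0.8567^(2/3) × √0.0029 = 3.736 m/s. Hydraulic depth D_h = A/T = 8.311/9.094 = 0.9139 m.
Froude number Fr = V/√(g·D_h) = 3.736/√(9.81×0.9139) = 1.25, which is greater than 1, so the flow is supercritical.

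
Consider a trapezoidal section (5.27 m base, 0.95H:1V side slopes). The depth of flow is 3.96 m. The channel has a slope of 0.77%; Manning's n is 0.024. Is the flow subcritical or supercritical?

With bottom width b = 5.27 m and side slope z = 0.95: A = (b + zy)y = (5.27 + 0.95×3.96)×3.96 = 35.77 m²; P = b + 2y√(1+z²) = 5.27 + 2×3.96×1.379 = 16.19 m.
Hydraulic radius R = A/P = 35.77/16.19 = 2.209 m.
V = (1/n) R^(2/3) √S = (1/0.024) × 2.209^(2/3) × √0.0077 = 6.201 m/s. Hydraulic depth D_h = A/T = 35.77/12.79 = 2.796 m.
Froude number Fr = V/√(g·D_h) = 6.201/√(9.81×2.796) = 1.18, which is greater than 1, so the flow is supercritical.

supercritical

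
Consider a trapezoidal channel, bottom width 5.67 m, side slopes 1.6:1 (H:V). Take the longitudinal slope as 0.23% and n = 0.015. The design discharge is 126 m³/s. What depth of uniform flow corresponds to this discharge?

Manning's equation rearranged: A R^(2/3) = nQ / (1·√S) = 0.015 × 126 / (√0.0023) = 39.41.
At y = 3.12 m: A R^(2/3) = 51.16 — high.
At y = 1.9 m: A R^(2/3) = 19.6 — low.
At y = 2.73 m: A R^(2/3) = 39.27 — close enough.

y_n = 2.73 m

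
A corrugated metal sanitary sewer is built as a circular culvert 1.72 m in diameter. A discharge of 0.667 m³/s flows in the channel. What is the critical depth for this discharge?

At critical depth, Q² T / (g A³) = 1, i.e. A³/T = Q²/g = 0.667²/9.81 = 0.04535.
At y = 0.505 m: A³/T = 0.1176 — too large.
At y = 0.271 m: A³/T = 0.01031 — too small.
At y = 0.395 m: A³/T = 0.04518 — matches.

y_c = 0.395 m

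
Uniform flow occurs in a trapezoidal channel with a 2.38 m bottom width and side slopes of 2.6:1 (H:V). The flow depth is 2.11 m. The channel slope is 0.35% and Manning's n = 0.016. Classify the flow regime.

With bottom width b = 2.38 m and side slope z = 2.6: A = (b + zy)y = (2.38 + 2.6×2.11)×2.11 = 16.6 m²; P = b + 2y√(1+z²) = 2.38 + 2×2.11×2.786 = 14.14 m.
Hydraulic radius R = A/P = 16.6/14.14 = 1.174 m.
V = (1/n) R^(2/3) √S = (1/0.016) × 1.174^(2/3) × √0.0035 = 4.115 m/s. Hydraulic depth D_h = A/T = 16.6/13.35 = 1.243 m.
Froude number Fr = V/√(g·D_h) = 4.115/√(9.81×1.243) = 1.18, which is greater than 1, so the flow is supercritical.

supercritical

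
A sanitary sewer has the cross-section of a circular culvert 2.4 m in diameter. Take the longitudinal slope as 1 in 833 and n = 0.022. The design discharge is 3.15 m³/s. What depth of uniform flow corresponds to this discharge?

y_n = 1.37 m

Manning's equation rearranged: A R^(2/3) = nQ / (1·√S) = 0.022 × 3.15 / (√0.0012) = 2.
At y = 1.2 m: A R^(2/3) = 1.609 — short.
At y = 1.37 m: A R^(2/3) = 2.001 — ≈ 2.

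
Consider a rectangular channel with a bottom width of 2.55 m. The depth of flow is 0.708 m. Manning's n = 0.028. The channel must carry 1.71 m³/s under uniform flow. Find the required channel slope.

S = 0.00201

Flow area A = b·y = 2.55 × 0.708 = 1.805 m². Wetted perimeter P = b + 2y = 2.55 + 2×0.708 = 3.966 m.
Hydraulic radius R = A/P = 1.805/3.966 = 0.4552 m.
From Manning's equation, S = [nQ / (1 A R^(2/3))]² = [0.028 × 1.71 / (1 × 1.805 × 0.4552^(2/3))]² = 0.00201.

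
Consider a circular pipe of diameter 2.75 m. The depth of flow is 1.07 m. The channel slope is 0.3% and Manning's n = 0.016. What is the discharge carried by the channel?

For a circular section of diameter D = 2.75 m at depth y = 1.07 m, the central angle is θ = 2 arccos(1 − 2y/D) = 2.694 rad. Then A = (D²/8)(θ − sin θ) = 2.138 m² and P = Dθ/2 = 3.705 m.
Hydraulic radius R = A/P = 2.138/3.705 = 0.5771 m.
Manning's equation: Q = (1/n) A R^(2/3) S^(1/2) = (1/0.016) × 2.138 × 0.5771^(2/3) × 0.003^(1/2) = 5.07 m³/s.

Q = 5.07 m³/s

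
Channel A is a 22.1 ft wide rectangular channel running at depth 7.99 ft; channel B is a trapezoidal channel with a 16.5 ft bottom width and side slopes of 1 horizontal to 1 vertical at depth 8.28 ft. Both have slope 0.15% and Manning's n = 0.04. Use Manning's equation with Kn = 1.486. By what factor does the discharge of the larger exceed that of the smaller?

1.24

Channel A: Flow area A = b·y = 22.1 × 7.99 = 176.6 ft². Wetted perimeter P = b + 2y = 22.1 + 2×7.99 = 38.08 ft. Hydraulic radius R = A/P = 176.6/38.08 = 4.637 ft. Q_A = (1.486/0.04)·176.6·4.637^(2/3)·√0.0015 = 706.5 ft³/s.
Channel B: With bottom width b = 16.5 ft and side slope z = 1: A = (b + zy)y = (16.5 + 1×8.28)×8.28 = 205.2 ft²; P = b + 2y√(1+z²) = 16.5 + 2×8.28×1.414 = 39.92 ft. Hydraulic radius R = A/P = 205.2/39.92 = 5.14 ft. Q_B = (1.486/0.04)·205.2·5.14^(2/3)·√0.0015 = 879.2 ft³/s.
The larger discharge is 879.2 ft³/s and the smaller is 706.5 ft³/s; the ratio is 1.24.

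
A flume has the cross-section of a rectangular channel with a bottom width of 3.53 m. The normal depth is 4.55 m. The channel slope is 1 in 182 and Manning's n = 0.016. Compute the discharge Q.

Q = 87.3 m³/s

Flow area A = b·y = 3.53 × 4.55 = 16.06 m². Wetted perimeter P = b + 2y = 3.53 + 2×4.55 = 12.63 m.
Hydraulic radius R = A/P = 16.06/12.63 = 1.272 m.
Manning's equation: Q = (1/n) A R^(2/3) S^(1/2) = (1/0.016) × 16.06 × 1.272^(2/3) × 0.005495^(1/2) = 87.3 m³/s.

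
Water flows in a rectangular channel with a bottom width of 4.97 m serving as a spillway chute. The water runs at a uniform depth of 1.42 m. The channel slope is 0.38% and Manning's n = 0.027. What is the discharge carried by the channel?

Q = 15.1 m³/s

Flow area A = b·y = 4.97 × 1.42 = 7.057 m². Wetted perimeter P = b + 2y = 4.97 + 2×1.42 = 7.81 m.
Hydraulic radius R = A/P = 7.057/7.81 = 0.9036 m.
Manning's equation: Q = (1/n) A R^(2/3) S^(1/2) = (1/0.027) × 7.057 × 0.9036^(2/3) × 0.0038^(1/2) = 15.1 m³/s.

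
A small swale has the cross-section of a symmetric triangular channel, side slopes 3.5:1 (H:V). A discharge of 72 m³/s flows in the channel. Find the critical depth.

At critical depth, Q² T / (g A³) = 1, i.e. A³/T = Q²/g = 72²/9.81 = 528.4.
At y = 3.09 m: A³/T = 1725 — too large.
At y = 1.82 m: A³/T = 122.3 — too small.
At y = 2.44 m: A³/T = 529.7 — ≈ 528.4.

y_c = 2.44 m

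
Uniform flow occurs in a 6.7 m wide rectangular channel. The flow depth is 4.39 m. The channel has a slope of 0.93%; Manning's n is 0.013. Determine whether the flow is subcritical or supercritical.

supercritical

Flow area A = b·y = 6.7 × 4.39 = 29.41 m². Wetted perimeter P = b + 2y = 6.7 + 2×4.39 = 15.48 m.
Hydraulic radius R = A/P = 29.41/15.48 = 1.9 m.
V = (1/n) R^(2/3) √S = (1/0.013) × 1.9^(2/3) × √0.0093 = 11.38 m/s. Hydraulic depth D_h = A/T = 29.41/6.7 = 4.39 m.
Froude number Fr = V/√(g·D_h) = 11.38/√(9.81×4.39) = 1.73, which is greater than 1, so the flow is supercritical.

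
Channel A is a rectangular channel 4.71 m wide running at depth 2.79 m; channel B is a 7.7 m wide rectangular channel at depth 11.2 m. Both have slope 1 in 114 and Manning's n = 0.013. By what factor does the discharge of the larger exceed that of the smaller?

Channel A: Flow area A = b·y = 4.71 × 2.79 = 13.14 m². Wetted perimeter P = b + 2y = 4.71 + 2×2.79 = 10.29 m. Hydraulic radius R = A/P = 13.14/10.29 = 1.277 m. Q_A = (1/0.013)·13.14·1.277^(2/3)·√0.008772 = 111.4 m³/s.
Channel B: Flow area A = b·y = 7.7 × 11.2 = 86.24 m². Wetted perimeter P = b + 2y = 7.7 + 2×11.2 = 30.1 m. Hydraulic radius R = A/P = 86.24/30.1 = 2.865 m. Q_B = (1/0.013)·86.24·2.865^(2/3)·√0.008772 = 1253 m³/s.
The larger discharge is 1253 m³/s and the smaller is 111.4 m³/s; the ratio is 11.2.

11.2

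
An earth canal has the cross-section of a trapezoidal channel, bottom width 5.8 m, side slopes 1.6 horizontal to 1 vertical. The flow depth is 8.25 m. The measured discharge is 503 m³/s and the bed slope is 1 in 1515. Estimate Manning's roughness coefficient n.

n = 0.021

With bottom width b = 5.8 m and side slope z = 1.6: A = (b + zy)y = (5.8 + 1.6×8.25)×8.25 = 156.8 m²; P = b + 2y√(1+z²) = 5.8 + 2×8.25×1.887 = 36.93 m.
Hydraulic radius R = A/P = 156.8/36.93 = 4.244 m.
Rearranging Manning's equation: n = (1/Q) A R^(2/3) S^(1/2) = (1/503) × 156.8 × 4.244^(2/3) × √0.0006601 = 0.021.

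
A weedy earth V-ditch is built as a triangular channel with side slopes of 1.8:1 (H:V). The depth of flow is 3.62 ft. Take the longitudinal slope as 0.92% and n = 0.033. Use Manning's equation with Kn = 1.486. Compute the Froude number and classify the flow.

For a triangular section with side slope z = 1.8: A = zy² = 1.8×3.62² = 23.59 ft²; P = 2y√(1+z²) = 2×3.62×2.059 = 14.91 ft.
Hydraulic radius R = A/P = 23.59/14.91 = 1.582 ft.
V = (1.486/n) R^(2/3) √S = (1.486/0.033) × 1.582^(2/3) × √0.0092 = 5.865 ft/s. Hydraulic depth D_h = A/T = 23.59/13.03 = 1.81 ft.
Froude number Fr = V/√(g·D_h) = 5.865/√(32.2×1.81) = 0.768, which is less than 1, so the flow is subcritical.

subcritical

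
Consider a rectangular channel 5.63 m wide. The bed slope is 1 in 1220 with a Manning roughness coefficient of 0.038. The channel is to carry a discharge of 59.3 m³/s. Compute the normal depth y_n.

y_n = 8.49 m

Manning's equation rearranged: A R^(2/3) = nQ / (1·√S) = 0.038 × 59.3 / (√0.0008197) = 78.71.
Trying y = 10.2 m: A R^(2/3) = 97.32 — over.
Trying y = 7.03 m: A R^(2/3) = 63.04 — short.
Trying y = 8.49 m: A R^(2/3) = 78.73 — matches.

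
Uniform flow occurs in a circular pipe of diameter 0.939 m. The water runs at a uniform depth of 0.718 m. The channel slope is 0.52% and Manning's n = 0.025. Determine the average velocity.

V = 1.25 m/s

For a circular section of diameter D = 0.939 m at depth y = 0.718 m, the central angle is θ = 2 arccos(1 − 2y/D) = 4.257 rad. Then A = (D²/8)(θ − sin θ) = 0.5682 m² and P = Dθ/2 = 1.999 m.
Hydraulic radius R = A/P = 0.5682/1.999 = 0.2843 m.
From Manning's equation, V = (1/n) R^(2/3) S^(1/2) = (1/0.025) × 0.2843^(2/3) × 0.0052^(1/2) = 1.25 m/s.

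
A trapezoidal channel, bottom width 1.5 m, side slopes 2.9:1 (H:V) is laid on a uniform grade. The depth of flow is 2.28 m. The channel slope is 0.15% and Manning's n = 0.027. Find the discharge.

With bottom width b = 1.5 m and side slope z = 2.9: A = (b + zy)y = (1.5 + 2.9×2.28)×2.28 = 18.5 m²; P = b + 2y√(1+z²) = 1.5 + 2×2.28×3.068 = 15.49 m.
Hydraulic radius R = A/P = 18.5/15.49 = 1.194 m.
Manning's equation: Q = (1/n) A R^(2/3) S^(1/2) = (1/0.027) × 18.5 × 1.194^(2/3) × 0.0015^(1/2) = 29.9 m³/s.

Q = 29.9 m³/s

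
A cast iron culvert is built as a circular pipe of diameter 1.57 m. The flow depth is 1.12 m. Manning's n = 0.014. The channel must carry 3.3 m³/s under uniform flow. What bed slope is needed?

For a circular section of diameter D = 1.57 m at depth y = 1.12 m, the central angle is θ = 2 arccos(1 − 2y/D) = 4.023 rad. Then A = (D²/8)(θ − sin θ) = 1.477 m² and P = Dθ/2 = 3.158 m.
Hydraulic radius R = A/P = 1.477/3.158 = 0.4678 m.
From Manning's equation, S = [nQ / (1 A R^(2/3))]² = [0.014 × 3.3 / (1 × 1.477 × 0.4678^(2/3))]² = 0.00269.

S = 0.00269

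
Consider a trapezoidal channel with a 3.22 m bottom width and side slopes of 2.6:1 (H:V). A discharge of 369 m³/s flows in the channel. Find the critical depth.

At critical depth, Q² T / (g A³) = 1, i.e. A³/T = Q²/g = 369²/9.81 = 13880.
At y = 3.38 m: A³/T = 3215 — low.
At y = 5.91 m: A³/T = 39040 — high.
At y = 4.7 m: A³/T = 13820 — ≈ 13880.

y_c = 4.7 m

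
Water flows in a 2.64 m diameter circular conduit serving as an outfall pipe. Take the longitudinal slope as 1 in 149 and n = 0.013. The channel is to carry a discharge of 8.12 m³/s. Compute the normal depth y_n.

y_n = 1.01 m

Manning's equation rearranged: A R^(2/3) = nQ / (1·√S) = 0.013 × 8.12 / (√0.006711) = 1.289.
Try y = 1.2 m: A R^(2/3) = 1.759 — high.
Try y = 1.01 m: A R^(2/3) = 1.288 — matches.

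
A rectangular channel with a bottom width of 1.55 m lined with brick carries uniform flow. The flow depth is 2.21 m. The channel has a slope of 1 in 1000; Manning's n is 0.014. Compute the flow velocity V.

Flow area A = b·y = 1.55 × 2.21 = 3.425 m². Wetted perimeter P = b + 2y = 1.55 + 2×2.21 = 5.97 m.
Hydraulic radius R = A/P = 3.425/5.97 = 0.5738 m.
From Manning's equation, V = (1/n) R^(2/3) S^(1/2) = (1/0.014) × 0.5738^(2/3) × 0.001^(1/2) = 1.56 m/s.

V = 1.56 m/s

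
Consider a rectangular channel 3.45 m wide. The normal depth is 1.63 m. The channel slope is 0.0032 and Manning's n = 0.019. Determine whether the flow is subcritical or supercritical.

subcritical

Flow area A = b·y = 3.45 × 1.63 = 5.623 m². Wetted perimeter P = b + 2y = 3.45 + 2×1.63 = 6.71 m.
Hydraulic radius R = A/P = 5.623/6.71 = 0.8381 m.
V = (1/n) R^(2/3) √S = (1/0.019) × 0.8381^(2/3) × √0.0032 = 2.647 m/s. Hydraulic depth D_h = A/T = 5.623/3.45 = 1.63 m.
Froude number Fr = V/√(g·D_h) = 2.647/√(9.81×1.63) = 0.662, which is less than 1, so the flow is subcritical.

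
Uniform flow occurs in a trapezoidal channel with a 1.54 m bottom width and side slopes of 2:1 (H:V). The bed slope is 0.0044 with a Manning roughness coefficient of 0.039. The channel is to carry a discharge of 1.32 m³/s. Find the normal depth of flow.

Manning's equation rearranged: A R^(2/3) = nQ / (1·√S) = 0.039 × 1.32 / (√0.0044) = 0.7761.
Trying y = 0.614 m: A R^(2/3) = 0.9173 — high.
Trying y = 0.456 m: A R^(2/3) = 0.5148 — low.
Trying y = 0.564 m: A R^(2/3) = 0.7761 — ≈ 0.7761.

y_n = 0.564 m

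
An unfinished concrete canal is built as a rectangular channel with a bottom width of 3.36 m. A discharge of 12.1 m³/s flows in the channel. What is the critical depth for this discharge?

For a rectangular channel, critical depth y_c = (q²/g)^(1/3) where q = Q/b = 12.1/3.36 = 3.601 m²/s.
So y_c = (3.601²/9.81)^(1/3) = 1.1 m.

y_c = 1.1 m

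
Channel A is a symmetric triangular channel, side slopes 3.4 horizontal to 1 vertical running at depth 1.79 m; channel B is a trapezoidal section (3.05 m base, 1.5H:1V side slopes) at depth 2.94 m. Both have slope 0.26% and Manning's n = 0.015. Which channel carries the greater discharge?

channel B

Channel A: For a triangular section with side slope z = 3.4: A = zy² = 3.4×1.79² = 10.89 m²; P = 2y√(1+z²) = 2×1.79×3.544 = 12.69 m. Hydraulic radius R = A/P = 10.89/12.69 = 0.8586 m. Q_A = (1/0.015)·10.89·0.8586^(2/3)·√0.0026 = 33.45 m³/s.
Channel B: With bottom width b = 3.05 m and side slope z = 1.5: A = (b + zy)y = (3.05 + 1.5×2.94)×2.94 = 21.93 m²; P = b + 2y√(1+z²) = 3.05 + 2×2.94×1.803 = 13.65 m. Hydraulic radius R = A/P = 21.93/13.65 = 1.607 m. Q_B = (1/0.015)·21.93·1.607^(2/3)·√0.0026 = 102.3 m³/s.
Q_A = 33.45 m³/s vs Q_B = 102.3 m³/s, so channel B carries more.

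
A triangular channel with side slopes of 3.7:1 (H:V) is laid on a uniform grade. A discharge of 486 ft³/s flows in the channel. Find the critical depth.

y_c = 4.04 ft

At critical depth, Q² T / (g A³) = 1, i.e. A³/T = Q²/g = 486²/32.2 = 7335.
At y = 3.11 ft: A³/T = 1991 — too small.
At y = 4.65 ft: A³/T = 14880 — too large.
At y = 4.04 ft: A³/T = 7367 — matches.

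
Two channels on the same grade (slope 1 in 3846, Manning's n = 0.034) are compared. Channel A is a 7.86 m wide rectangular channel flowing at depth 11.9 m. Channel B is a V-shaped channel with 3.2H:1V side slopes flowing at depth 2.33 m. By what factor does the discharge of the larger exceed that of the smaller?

10.3

Channel A: Flow area A = b·y = 7.86 × 11.9 = 93.53 m². Wetted perimeter P = b + 2y = 7.86 + 2×11.9 = 31.66 m. Hydraulic radius R = A/P = 93.53/31.66 = 2.954 m. Q_A = (1/0.034)·93.53·2.954^(2/3)·√0.00026 = 91.33 m³/s.
Channel B: For a triangular section with side slope z = 3.2: A = zy² = 3.2×2.33² = 17.37 m²; P = 2y√(1+z²) = 2×2.33×3.353 = 15.62 m. Hydraulic radius R = A/P = 17.37/15.62 = 1.112 m. Q_B = (1/0.034)·17.37·1.112^(2/3)·√0.00026 = 8.843 m³/s.
The larger discharge is 91.33 m³/s and the smaller is 8.843 m³/s; the ratio is 10.3.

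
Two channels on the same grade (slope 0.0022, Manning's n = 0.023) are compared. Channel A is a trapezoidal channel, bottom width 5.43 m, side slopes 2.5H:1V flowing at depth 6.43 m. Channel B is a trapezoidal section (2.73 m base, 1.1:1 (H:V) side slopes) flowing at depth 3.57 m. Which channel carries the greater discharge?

Channel A: With bottom width b = 5.43 m and side slope z = 2.5: A = (b + zy)y = (5.43 + 2.5×6.43)×6.43 = 138.3 m²; P = b + 2y√(1+z²) = 5.43 + 2×6.43×2.693 = 40.06 m. Hydraulic radius R = A/P = 138.3/40.06 = 3.452 m. Q_A = (1/0.023)·138.3·3.452^(2/3)·√0.0022 = 644.1 m³/s.
Channel B: With bottom width b = 2.73 m and side slope z = 1.1: A = (b + zy)y = (2.73 + 1.1×3.57)×3.57 = 23.77 m²; P = b + 2y√(1+z²) = 2.73 + 2×3.57×1.487 = 13.34 m. Hydraulic radius R = A/P = 23.77/13.34 = 1.781 m. Q_B = (1/0.023)·23.77·1.781^(2/3)·√0.0022 = 71.21 m³/s.
Q_A = 644.1 m³/s vs Q_B = 71.21 m³/s, so channel A carries more.

channel A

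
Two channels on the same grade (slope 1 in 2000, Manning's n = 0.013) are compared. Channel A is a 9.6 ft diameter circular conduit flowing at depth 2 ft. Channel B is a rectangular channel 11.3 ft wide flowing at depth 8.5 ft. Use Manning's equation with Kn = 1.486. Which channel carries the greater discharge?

Channel A: For a circular section of diameter D = 9.6 ft at depth y = 2 ft, the central angle is θ = 2 arccos(1 − 2y/D) = 1.896 rad. Then A = (D²/8)(θ − sin θ) = 10.92 ft² and P = Dθ/2 = 9.101 ft. Hydraulic radius R = A/P = 10.92/9.101 = 1.2 ft. Q_A = (1.486/0.013)·10.92·1.2^(2/3)·√0.0005 = 31.54 ft³/s.
Channel B: Flow area A = b·y = 11.3 × 8.5 = 96.05 ft². Wetted perimeter P = b + 2y = 11.3 + 2×8.5 = 28.3 ft. Hydraulic radius R = A/P = 96.05/28.3 = 3.394 ft. Q_B = (1.486/0.013)·96.05·3.394^(2/3)·√0.0005 = 554.5 ft³/s.
Q_A = 31.54 ft³/s vs Q_B = 554.5 ft³/s, so channel B carries more.

channel B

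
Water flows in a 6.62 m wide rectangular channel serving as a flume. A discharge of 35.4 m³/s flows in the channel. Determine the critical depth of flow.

For a rectangular channel, critical depth y_c = (q²/g)^(1/3) where q = Q/b = 35.4/6.62 = 5.347 m²/s.
So y_c = (5.347²/9.81)^(1/3) = 1.43 m.

y_c = 1.43 m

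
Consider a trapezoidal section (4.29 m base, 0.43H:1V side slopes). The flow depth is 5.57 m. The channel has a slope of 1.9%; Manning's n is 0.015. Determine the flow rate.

With bottom width b = 4.29 m and side slope z = 0.43: A = (b + zy)y = (4.29 + 0.43×5.57)×5.57 = 37.24 m²; P = b + 2y√(1+z²) = 4.29 + 2×5.57×1.089 = 16.42 m.
Hydraulic radius R = A/P = 37.24/16.42 = 2.268 m.
Manning's equation: Q = (1/n) A R^(2/3) S^(1/2) = (1/0.015) × 37.24 × 2.268^(2/3) × 0.019^(1/2) = 591 m³/s.

Q = 591 m³/s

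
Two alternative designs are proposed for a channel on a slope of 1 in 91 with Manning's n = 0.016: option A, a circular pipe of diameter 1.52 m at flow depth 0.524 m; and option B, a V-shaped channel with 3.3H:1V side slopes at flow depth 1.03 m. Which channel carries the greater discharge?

Channel A: For a circular section of diameter D = 1.52 m at depth y = 0.524 m, the central angle is θ = 2 arccos(1 − 2y/D) = 2.51 rad. Then A = (D²/8)(θ − sin θ) = 0.5544 m² and P = Dθ/2 = 1.908 m. Hydraulic radius R = A/P = 0.5544/1.908 = 0.2906 m. Q_A = (1/0.016)·0.5544·0.2906^(2/3)·√0.01099 = 1.594 m³/s.
Channel B: For a triangular section with side slope z = 3.3: A = zy² = 3.3×1.03² = 3.501 m²; P = 2y√(1+z²) = 2×1.03×3.448 = 7.103 m. Hydraulic radius R = A/P = 3.501/7.103 = 0.4929 m. Q_B = (1/0.016)·3.501·0.4929^(2/3)·√0.01099 = 14.31 m³/s.
Q_A = 1.594 m³/s vs Q_B = 14.31 m³/s, so channel B carries more.

channel B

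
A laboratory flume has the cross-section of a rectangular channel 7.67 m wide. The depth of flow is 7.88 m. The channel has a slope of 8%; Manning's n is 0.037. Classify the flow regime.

supercritical

Flow area A = b·y = 7.67 × 7.88 = 60.44 m². Wetted perimeter P = b + 2y = 7.67 + 2×7.88 = 23.43 m.
Hydraulic radius R = A/P = 60.44/23.43 = 2.58 m.
V = (1/n) R^(2/3) √S = (1/0.037) × 2.58^(2/3) × √0.08 = 14.38 m/s. Hydraulic depth D_h = A/T = 60.44/7.67 = 7.88 m.
Froude number Fr = V/√(g·D_h) = 14.38/√(9.81×7.88) = 1.64, which is greater than 1, so the flow is supercritical.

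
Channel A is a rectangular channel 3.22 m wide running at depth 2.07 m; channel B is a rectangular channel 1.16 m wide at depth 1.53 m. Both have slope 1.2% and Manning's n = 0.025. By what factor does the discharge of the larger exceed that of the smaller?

Channel A: Flow area A = b·y = 3.22 × 2.07 = 6.665 m². Wetted perimeter P = b + 2y = 3.22 + 2×2.07 = 7.36 m. Hydraulic radius R = A/P = 6.665/7.36 = 0.9056 m. Q_A = (1/0.025)·6.665·0.9056^(2/3)·√0.012 = 27.34 m³/s.
Channel B: Flow area A = b·y = 1.16 × 1.53 = 1.775 m². Wetted perimeter P = b + 2y = 1.16 + 2×1.53 = 4.22 m. Hydraulic radius R = A/P = 1.775/4.22 = 0.4206 m. Q_B = (1/0.025)·1.775·0.4206^(2/3)·√0.012 = 4.365 m³/s.
The larger discharge is 27.34 m³/s and the smaller is 4.365 m³/s; the ratio is 6.26.

6.26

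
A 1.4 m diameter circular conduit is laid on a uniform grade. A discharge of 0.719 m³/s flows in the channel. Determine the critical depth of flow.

At critical depth, Q² T / (g A³) = 1, i.e. A³/T = Q²/g = 0.719²/9.81 = 0.0527.
At y = 0.505 m: A³/T = 0.09311 — high.
At y = 0.436 m: A³/T = 0.05279 — matches.

y_c = 0.436 m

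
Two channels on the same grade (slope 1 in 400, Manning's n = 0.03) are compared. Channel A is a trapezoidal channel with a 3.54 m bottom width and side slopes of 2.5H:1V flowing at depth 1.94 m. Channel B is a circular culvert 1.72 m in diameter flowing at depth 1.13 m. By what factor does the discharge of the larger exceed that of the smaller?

17.7

Channel A: With bottom width b = 3.54 m and side slope z = 2.5: A = (b + zy)y = (3.54 + 2.5×1.94)×1.94 = 16.28 m²; P = b + 2y√(1+z²) = 3.54 + 2×1.94×2.693 = 13.99 m. Hydraulic radius R = A/P = 16.28/13.99 = 1.164 m. Q_A = (1/0.03)·16.28·1.164^(2/3)·√0.0025 = 30.01 m³/s.
Channel B: For a circular section of diameter D = 1.72 m at depth y = 1.13 m, the central angle is θ = 2 arccos(1 − 2y/D) = 3.78 rad. Then A = (D²/8)(θ − sin θ) = 1.618 m² and P = Dθ/2 = 3.251 m. Hydraulic radius R = A/P = 1.618/3.251 = 0.4978 m. Q_B = (1/0.03)·1.618·0.4978^(2/3)·√0.0025 = 1.694 m³/s.
The larger discharge is 30.01 m³/s and the smaller is 1.694 m³/s; the ratio is 17.7.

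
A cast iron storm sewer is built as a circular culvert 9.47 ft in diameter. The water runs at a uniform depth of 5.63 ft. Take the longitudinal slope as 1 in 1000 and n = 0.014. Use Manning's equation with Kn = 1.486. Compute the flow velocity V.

V = 6.37 ft/s

For a circular section of diameter D = 9.47 ft at depth y = 5.63 ft, the central angle is θ = 2 arccos(1 − 2y/D) = 3.522 rad. Then A = (D²/8)(θ − sin θ) = 43.64 ft² and P = Dθ/2 = 16.68 ft.
Hydraulic radius R = A/P = 43.64/16.68 = 2.617 ft.
From Manning's equation, V = (1.486/n) R^(2/3) S^(1/2) = (1.486/0.014) × 2.617^(2/3) × 0.001^(1/2) = 6.37 ft/s.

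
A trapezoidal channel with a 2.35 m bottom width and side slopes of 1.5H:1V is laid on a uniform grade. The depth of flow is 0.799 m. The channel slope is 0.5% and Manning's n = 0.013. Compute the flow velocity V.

With bottom width b = 2.35 m and side slope z = 1.5: A = (b + zy)y = (2.35 + 1.5×0.799)×0.799 = 2.835 m²; P = b + 2y√(1+z²) = 2.35 + 2×0.799×1.803 = 5.231 m.
Hydraulic radius R = A/P = 2.835/5.231 = 0.542 m.
From Manning's equation, V = (1/n) R^(2/3) S^(1/2) = (1/0.013) × 0.542^(2/3) × 0.005^(1/2) = 3.62 m/s.

V = 3.62 m/s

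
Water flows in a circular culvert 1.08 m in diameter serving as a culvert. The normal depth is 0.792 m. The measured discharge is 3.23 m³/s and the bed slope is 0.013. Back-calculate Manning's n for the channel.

For a circular section of diameter D = 1.08 m at depth y = 0.792 m, the central angle is θ = 2 arccos(1 − 2y/D) = 4.113 rad. Then A = (D²/8)(θ − sin θ) = 0.72 m² and P = Dθ/2 = 2.221 m.
Hydraulic radius R = A/P = 0.72/2.221 = 0.3242 m.
Rearranging Manning's equation: n = (1/Q) A R^(2/3) S^(1/2) = (1/3.23) × 0.72 × 0.3242^(2/3) × √0.013 = 0.012.

n = 0.012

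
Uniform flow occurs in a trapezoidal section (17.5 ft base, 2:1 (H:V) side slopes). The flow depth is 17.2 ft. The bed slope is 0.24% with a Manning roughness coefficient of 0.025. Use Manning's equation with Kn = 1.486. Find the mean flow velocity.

With bottom width b = 17.5 ft and side slope z = 2: A = (b + zy)y = (17.5 + 2×17.2)×17.2 = 892.7 ft²; P = b + 2y√(1+z²) = 17.5 + 2×17.2×2.236 = 94.42 ft.
Hydraulic radius R = A/P = 892.7/94.42 = 9.454 ft.
From Manning's equation, V = (1.486/n) R^(2/3) S^(1/2) = (1.486/0.025) × 9.454^(2/3) × 0.0024^(1/2) = 13 ft/s.

V = 13 ft/s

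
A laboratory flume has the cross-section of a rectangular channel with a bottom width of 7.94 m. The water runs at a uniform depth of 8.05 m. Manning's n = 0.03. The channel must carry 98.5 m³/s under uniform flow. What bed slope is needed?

S = 0.00058

Flow area A = b·y = 7.94 × 8.05 = 63.92 m². Wetted perimeter P = b + 2y = 7.94 + 2×8.05 = 24.04 m.
Hydraulic radius R = A/P = 63.92/24.04 = 2.659 m.
From Manning's equation, S = [nQ / (1 A R^(2/3))]² = [0.03 × 98.5 / (1 × 63.92 × 2.659^(2/3))]² = 0.00058.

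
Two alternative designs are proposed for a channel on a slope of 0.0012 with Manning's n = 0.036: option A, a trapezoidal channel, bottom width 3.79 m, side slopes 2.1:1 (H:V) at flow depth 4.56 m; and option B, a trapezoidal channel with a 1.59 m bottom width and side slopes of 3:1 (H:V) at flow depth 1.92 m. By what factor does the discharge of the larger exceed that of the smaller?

7.68

Channel A: With bottom width b = 3.79 m and side slope z = 2.1: A = (b + zy)y = (3.79 + 2.1×4.56)×4.56 = 60.95 m²; P = b + 2y√(1+z²) = 3.79 + 2×4.56×2.326 = 25 m. Hydraulic radius R = A/P = 60.95/25 = 2.438 m. Q_A = (1/0.036)·60.95·2.438^(2/3)·√0.0012 = 106.2 m³/s.
Channel B: With bottom width b = 1.59 m and side slope z = 3: A = (b + zy)y = (1.59 + 3×1.92)×1.92 = 14.11 m²; P = b + 2y√(1+z²) = 1.59 + 2×1.92×3.162 = 13.73 m. Hydraulic radius R = A/P = 14.11/13.73 = 1.028 m. Q_B = (1/0.036)·14.11·1.028^(2/3)·√0.0012 = 13.83 m³/s.
The larger discharge is 106.2 m³/s and the smaller is 13.83 m³/s; the ratio is 7.68.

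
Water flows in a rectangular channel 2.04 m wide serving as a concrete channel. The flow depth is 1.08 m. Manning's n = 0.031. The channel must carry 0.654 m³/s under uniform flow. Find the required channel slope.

Flow area A = b·y = 2.04 × 1.08 = 2.203 m². Wetted perimeter P = b + 2y = 2.04 + 2×1.08 = 4.2 m.
Hydraulic radius R = A/P = 2.203/4.2 = 0.5246 m.
From Manning's equation, S = [nQ / (1 A R^(2/3))]² = [0.031 × 0.654 / (1 × 2.203 × 0.5246^(2/3))]² = 0.0002.

S = 0.0002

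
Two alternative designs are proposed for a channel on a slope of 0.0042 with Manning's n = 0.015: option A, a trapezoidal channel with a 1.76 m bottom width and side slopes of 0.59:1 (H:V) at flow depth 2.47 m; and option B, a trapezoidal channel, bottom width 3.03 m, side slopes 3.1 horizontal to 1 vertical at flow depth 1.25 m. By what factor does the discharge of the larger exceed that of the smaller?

Channel A: With bottom width b = 1.76 m and side slope z = 0.59: A = (b + zy)y = (1.76 + 0.59×2.47)×2.47 = 7.947 m²; P = b + 2y√(1+z²) = 1.76 + 2×2.47×1.161 = 7.496 m. Hydraulic radius R = A/P = 7.947/7.496 = 1.06 m. Q_A = (1/0.015)·7.947·1.06^(2/3)·√0.0042 = 35.7 m³/s.
Channel B: With bottom width b = 3.03 m and side slope z = 3.1: A = (b + zy)y = (3.03 + 3.1×1.25)×1.25 = 8.631 m²; P = b + 2y√(1+z²) = 3.03 + 2×1.25×3.257 = 11.17 m. Hydraulic radius R = A/P = 8.631/11.17 = 0.7725 m. Q_B = (1/0.015)·8.631·0.7725^(2/3)·√0.0042 = 31.4 m³/s.
The larger discharge is 35.7 m³/s and the smaller is 31.4 m³/s; the ratio is 1.14.

1.14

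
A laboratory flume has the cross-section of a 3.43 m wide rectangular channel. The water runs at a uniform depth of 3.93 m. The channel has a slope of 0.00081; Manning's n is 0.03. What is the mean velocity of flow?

Flow area A = b·y = 3.43 × 3.93 = 13.48 m². Wetted perimeter P = b + 2y = 3.43 + 2×3.93 = 11.29 m.
Hydraulic radius R = A/P = 13.48/11.29 = 1.194 m.
From Manning's equation, V = (1/n) R^(2/3) S^(1/2) = (1/0.03) × 1.194^(2/3) × 0.00081^(1/2) = 1.07 m/s.

V = 1.07 m/s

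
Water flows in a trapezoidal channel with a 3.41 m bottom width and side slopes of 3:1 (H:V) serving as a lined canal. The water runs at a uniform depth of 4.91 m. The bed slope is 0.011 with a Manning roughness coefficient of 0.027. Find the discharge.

Q = 652 m³/s

With bottom width b = 3.41 m and side slope z = 3: A = (b + zy)y = (3.41 + 3×4.91)×4.91 = 89.07 m²; P = b + 2y√(1+z²) = 3.41 + 2×4.91×3.162 = 34.46 m.
Hydraulic radius R = A/P = 89.07/34.46 = 2.584 m.
Manning's equation: Q = (1/n) A R^(2/3) S^(1/2) = (1/0.027) × 89.07 × 2.584^(2/3) × 0.011^(1/2) = 652 m³/s.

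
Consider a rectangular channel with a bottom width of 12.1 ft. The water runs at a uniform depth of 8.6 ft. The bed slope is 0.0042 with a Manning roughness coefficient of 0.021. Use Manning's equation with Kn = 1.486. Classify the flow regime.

subcritical

Flow area A = b·y = 12.1 × 8.6 = 104.1 ft². Wetted perimeter P = b + 2y = 12.1 + 2×8.6 = 29.3 ft.
Hydraulic radius R = A/P = 104.1/29.3 = 3.552 ft.
V = (1.486/n) R^(2/3) √S = (1.486/0.021) × 3.552^(2/3) × √0.0042 = 10.68 ft/s. Hydraulic depth D_h = A/T = 104.1/12.1 = 8.6 ft.
Froude number Fr = V/√(g·D_h) = 10.68/√(32.2×8.6) = 0.641, which is less than 1, so the flow is subcritical.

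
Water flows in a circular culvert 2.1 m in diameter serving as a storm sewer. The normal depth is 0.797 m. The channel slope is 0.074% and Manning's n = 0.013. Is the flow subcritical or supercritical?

For a circular section of diameter D = 2.1 m at depth y = 0.797 m, the central angle is θ = 2 arccos(1 − 2y/D) = 2.655 rad. Then A = (D²/8)(θ − sin θ) = 1.206 m² and P = Dθ/2 = 2.788 m.
Hydraulic radius R = A/P = 1.206/2.788 = 0.4325 m.
V = (1/n) R^(2/3) √S = (1/0.013) × 0.4325^(2/3) × √0.00074 = 1.197 m/s. Hydraulic depth D_h = A/T = 1.206/2.038 = 0.5916 m.
Froude number Fr = V/√(g·D_h) = 1.197/√(9.81×0.5916) = 0.497, which is less than 1, so the flow is subcritical.

subcritical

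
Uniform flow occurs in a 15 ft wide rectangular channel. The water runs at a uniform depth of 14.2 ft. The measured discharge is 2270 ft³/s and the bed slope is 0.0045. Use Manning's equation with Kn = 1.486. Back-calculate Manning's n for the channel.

n = 0.027

Flow area A = b·y = 15 × 14.2 = 213 ft². Wetted perimeter P = b + 2y = 15 + 2×14.2 = 43.4 ft.
Hydraulic radius R = A/P = 213/43.4 = 4.908 ft.
Rearranging Manning's equation: n = (1.486/Q) A R^(2/3) S^(1/2) = (1.486/2270) × 213 × 4.908^(2/3) × √0.0045 = 0.027.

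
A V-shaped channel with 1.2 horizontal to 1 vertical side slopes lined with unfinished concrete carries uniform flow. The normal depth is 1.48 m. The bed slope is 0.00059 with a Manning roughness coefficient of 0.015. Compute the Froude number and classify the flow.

For a triangular section with side slope z = 1.2: A = zy² = 1.2×1.48² = 2.628 m²; P = 2y√(1+z²) = 2×1.48×1.562 = 4.624 m.
Hydraulic radius R = A/P = 2.628/4.624 = 0.5685 m.
V = (1/n) R^(2/3) √S = (1/0.015) × 0.5685^(2/3) × √0.00059 = 1.111 m/s. Hydraulic depth D_h = A/T = 2.628/3.552 = 0.74 m.
Froude number Fr = V/√(g·D_h) = 1.111/√(9.81×0.74) = 0.412, which is less than 1, so the flow is subcritical.

subcritical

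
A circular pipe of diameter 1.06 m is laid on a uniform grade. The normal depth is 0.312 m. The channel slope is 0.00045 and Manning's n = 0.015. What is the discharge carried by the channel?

Q = 0.0972 m³/s

For a circular section of diameter D = 1.06 m at depth y = 0.312 m, the central angle is θ = 2 arccos(1 − 2y/D) = 2.294 rad. Then A = (D²/8)(θ − sin θ) = 0.2168 m² and P = Dθ/2 = 1.216 m.
Hydraulic radius R = A/P = 0.2168/1.216 = 0.1784 m.
Manning's equation: Q = (1/n) A R^(2/3) S^(1/2) = (1/0.015) × 0.2168 × 0.1784^(2/3) × 0.00045^(1/2) = 0.0972 m³/s.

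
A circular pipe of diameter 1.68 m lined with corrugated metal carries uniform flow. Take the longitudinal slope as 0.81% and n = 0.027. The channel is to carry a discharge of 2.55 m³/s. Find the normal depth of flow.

Manning's equation rearranged: A R^(2/3) = nQ / (1·√S) = 0.027 × 2.55 / (√0.0081) = 0.765.
Trying y = 1.07 m: A R^(2/3) = 0.9132 — high.
Trying y = 0.688 m: A R^(2/3) = 0.4373 — low.
Trying y = 0.953 m: A R^(2/3) = 0.7652 — matches.

y_n = 0.953 m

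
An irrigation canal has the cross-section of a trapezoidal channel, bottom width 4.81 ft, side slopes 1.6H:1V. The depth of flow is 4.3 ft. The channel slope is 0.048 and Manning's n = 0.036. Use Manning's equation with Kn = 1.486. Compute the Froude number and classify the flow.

With bottom width b = 4.81 ft and side slope z = 1.6: A = (b + zy)y = (4.81 + 1.6×4.3)×4.3 = 50.27 ft²; P = b + 2y√(1+z²) = 4.81 + 2×4.3×1.887 = 21.04 ft.
Hydraulic radius R = A/P = 50.27/21.04 = 2.39 ft.
V = (1.486/n) R^(2/3) √S = (1.486/0.036) × 2.39^(2/3) × √0.048 = 16.16 ft/s. Hydraulic depth D_h = A/T = 50.27/18.57 = 2.707 ft.
Froude number Fr = V/√(g·D_h) = 16.16/√(32.2×2.707) = 1.73, which is greater than 1, so the flow is supercritical.

supercritical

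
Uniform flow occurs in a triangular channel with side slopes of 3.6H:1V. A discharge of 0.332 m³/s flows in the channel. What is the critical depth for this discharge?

y_c = 0.28 m

At critical depth, Q² T / (g A³) = 1, i.e. A³/T = Q²/g = 0.332²/9.81 = 0.01124.
Trying y = 0.24 m: A³/T = 0.00516 — too small.
Trying y = 0.31 m: A³/T = 0.01855 — too large.
Trying y = 0.28 m: A³/T = 0.01115 — matches.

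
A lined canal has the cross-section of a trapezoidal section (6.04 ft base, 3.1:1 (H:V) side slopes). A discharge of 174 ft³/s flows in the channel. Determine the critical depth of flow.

y_c = 2.09 ft

At critical depth, Q² T / (g A³) = 1, i.e. A³/T = Q²/g = 174²/32.2 = 940.2.
Trying y = 2.27 ft: A³/T = 1300 — high.
Trying y = 1.76 ft: A³/T = 488.6 — low.
Trying y = 2.09 ft: A³/T = 942.8 — ≈ 940.2.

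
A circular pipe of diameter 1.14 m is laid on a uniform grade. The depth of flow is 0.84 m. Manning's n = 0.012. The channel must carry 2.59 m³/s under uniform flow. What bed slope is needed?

S = 0.0062

For a circular section of diameter D = 1.14 m at depth y = 0.84 m, the central angle is θ = 2 arccos(1 − 2y/D) = 4.129 rad. Then A = (D²/8)(θ − sin θ) = 0.8062 m² and P = Dθ/2 = 2.353 m.
Hydraulic radius R = A/P = 0.8062/2.353 = 0.3426 m.
From Manning's equation, S = [nQ / (1 A R^(2/3))]² = [0.012 × 2.59 / (1 × 0.8062 × 0.3426^(2/3))]² = 0.0062.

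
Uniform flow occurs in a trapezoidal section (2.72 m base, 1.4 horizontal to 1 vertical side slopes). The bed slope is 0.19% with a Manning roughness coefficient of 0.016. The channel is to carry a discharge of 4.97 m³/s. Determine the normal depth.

y_n = 0.742 m

Manning's equation rearranged: A R^(2/3) = nQ / (1·√S) = 0.016 × 4.97 / (√0.0019) = 1.824.
Try y = 0.576 m: A R^(2/3) = 1.161 — too small.
Try y = 0.742 m: A R^(2/3) = 1.824 — ≈ 1.824.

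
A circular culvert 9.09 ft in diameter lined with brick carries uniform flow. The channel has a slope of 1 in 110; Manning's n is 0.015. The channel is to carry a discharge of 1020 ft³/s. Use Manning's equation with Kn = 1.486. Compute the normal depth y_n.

Manning's equation rearranged: A R^(2/3) = nQ / (1.486·√S) = 0.015 × 1020 / (1.486 × √0.009091) = 108.
Try y = 8.42 ft: A R^(2/3) = 120.5 — over.
Try y = 6.08 ft: A R^(2/3) = 88.33 — short.
Try y = 7.16 ft: A R^(2/3) = 107.9 — ≈ 108.

y_n = 7.16 ft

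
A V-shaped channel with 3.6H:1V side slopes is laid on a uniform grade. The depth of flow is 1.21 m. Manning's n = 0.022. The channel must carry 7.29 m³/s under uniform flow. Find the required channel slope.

S = 0.0019

For a triangular section with side slope z = 3.6: A = zy² = 3.6×1.21² = 5.271 m²; P = 2y√(1+z²) = 2×1.21×3.736 = 9.042 m.
Hydraulic radius R = A/P = 5.271/9.042 = 0.5829 m.
From Manning's equation, S = [nQ / (1 A R^(2/3))]² = [0.022 × 7.29 / (1 × 5.271 × 0.5829^(2/3))]² = 0.0019.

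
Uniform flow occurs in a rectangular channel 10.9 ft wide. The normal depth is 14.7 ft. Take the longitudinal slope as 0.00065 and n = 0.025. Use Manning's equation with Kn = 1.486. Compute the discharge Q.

Flow area A = b·y = 10.9 × 14.7 = 160.2 ft². Wetted perimeter P = b + 2y = 10.9 + 2×14.7 = 40.3 ft.
Hydraulic radius R = A/P = 160.2/40.3 = 3.976 ft.
Manning's equation: Q = (1.486/n) A R^(2/3) S^(1/2) = (1.486/0.025) × 160.2 × 3.976^(2/3) × 0.00065^(1/2) = 609 ft³/s.

Q = 609 ft³/s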